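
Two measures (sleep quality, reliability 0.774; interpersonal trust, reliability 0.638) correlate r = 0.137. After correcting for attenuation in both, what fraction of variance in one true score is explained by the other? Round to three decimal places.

0.038

Disattenuated r = 0.137 / √(0.774 × 0.638) = 0.137 / 0.7027 = 0.1950.
Shared true-score variance = 0.1950² = 0.0380 ≈ 0.038.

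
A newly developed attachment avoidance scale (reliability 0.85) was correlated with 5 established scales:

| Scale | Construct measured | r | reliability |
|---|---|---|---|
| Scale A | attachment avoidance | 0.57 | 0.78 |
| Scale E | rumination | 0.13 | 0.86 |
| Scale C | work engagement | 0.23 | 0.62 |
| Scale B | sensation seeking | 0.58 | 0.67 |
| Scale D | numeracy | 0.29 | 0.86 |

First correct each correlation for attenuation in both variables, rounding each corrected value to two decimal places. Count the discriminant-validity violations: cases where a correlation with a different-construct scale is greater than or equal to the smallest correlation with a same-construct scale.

Disattenuated r (r / √(r_scale · r_new)):
  Scale A (conv): 0.57 / √(0.78·0.85) = 0.70
  Scale E (disc): 0.13 / √(0.86·0.85) = 0.15
  Scale C (disc): 0.23 / √(0.62·0.85) = 0.32
  Scale B (disc): 0.58 / √(0.67·0.85) = 0.77
  Scale D (disc): 0.29 / √(0.86·0.85) = 0.34
Smallest convergent = 0.70. Discriminant values: 0.15, 0.32, 0.77, 0.34; count ≥ 0.70 → 1.

1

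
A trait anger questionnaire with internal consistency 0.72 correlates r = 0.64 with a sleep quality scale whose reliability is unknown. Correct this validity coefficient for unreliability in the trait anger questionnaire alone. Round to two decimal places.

Single correction: r_c = r_obs / √r_xx = 0.64 / √0.72 = 0.64 / 0.8485 ≈ 0.75.

0.75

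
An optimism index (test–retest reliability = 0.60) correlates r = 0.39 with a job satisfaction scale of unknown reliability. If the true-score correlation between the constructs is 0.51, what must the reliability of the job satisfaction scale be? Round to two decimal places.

r_true = r_obs / √(r_xx · r_yy) ⇒ 0.51 = 0.39 / √(0.60 · r_yy).
√(0.60 · r_yy) = 0.39 / 0.51 = 0.7647; 0.60 · r_yy = 0.5848; r_yy = 0.5848 / 0.60 ≈ 0.97.

0.97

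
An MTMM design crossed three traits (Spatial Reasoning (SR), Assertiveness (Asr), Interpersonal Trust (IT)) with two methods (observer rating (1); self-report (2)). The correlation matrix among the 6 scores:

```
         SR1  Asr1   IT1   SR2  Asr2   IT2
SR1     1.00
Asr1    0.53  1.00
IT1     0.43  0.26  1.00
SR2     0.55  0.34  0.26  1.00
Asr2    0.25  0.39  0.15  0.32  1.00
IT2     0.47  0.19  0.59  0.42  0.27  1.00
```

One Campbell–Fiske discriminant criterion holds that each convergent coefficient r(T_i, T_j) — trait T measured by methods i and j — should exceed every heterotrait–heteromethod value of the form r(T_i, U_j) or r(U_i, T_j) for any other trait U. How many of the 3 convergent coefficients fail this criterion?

0

Convergent coefficients and their comparison sets:
SR (methods 1·2): 0.55 vs {0.25, 0.34, 0.47, 0.26} → pass.
Asr (methods 1·2): 0.39 vs {0.34, 0.25, 0.19, 0.15} → pass.
IT (methods 1·2): 0.59 vs {0.26, 0.47, 0.15, 0.19} → pass.
0 of 3 fail.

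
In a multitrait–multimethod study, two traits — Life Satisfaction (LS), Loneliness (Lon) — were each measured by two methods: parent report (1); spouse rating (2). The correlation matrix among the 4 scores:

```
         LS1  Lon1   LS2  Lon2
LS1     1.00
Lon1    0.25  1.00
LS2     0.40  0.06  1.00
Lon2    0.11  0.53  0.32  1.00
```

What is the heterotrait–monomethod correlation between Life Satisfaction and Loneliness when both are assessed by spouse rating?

0.32

Different traits, same method: r(LS2, Lon2) = 0.32.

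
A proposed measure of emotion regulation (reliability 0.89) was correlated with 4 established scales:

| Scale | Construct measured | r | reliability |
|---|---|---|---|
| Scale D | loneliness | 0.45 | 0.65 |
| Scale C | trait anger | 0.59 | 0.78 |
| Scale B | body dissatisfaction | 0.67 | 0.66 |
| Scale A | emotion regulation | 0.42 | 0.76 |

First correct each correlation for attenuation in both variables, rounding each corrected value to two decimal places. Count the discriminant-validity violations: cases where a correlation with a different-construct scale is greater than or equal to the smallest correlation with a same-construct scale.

Disattenuated r (r / √(r_scale · r_new)):
  Scale D (disc): 0.45 / √(0.65·0.89) = 0.59
  Scale C (disc): 0.59 / √(0.78·0.89) = 0.71
  Scale B (disc): 0.67 / √(0.66·0.89) = 0.87
  Scale A (conv): 0.42 / √(0.76·0.89) = 0.51
Smallest convergent = 0.51. Discriminant values: 0.59, 0.71, 0.87; count ≥ 0.51 → 3.

3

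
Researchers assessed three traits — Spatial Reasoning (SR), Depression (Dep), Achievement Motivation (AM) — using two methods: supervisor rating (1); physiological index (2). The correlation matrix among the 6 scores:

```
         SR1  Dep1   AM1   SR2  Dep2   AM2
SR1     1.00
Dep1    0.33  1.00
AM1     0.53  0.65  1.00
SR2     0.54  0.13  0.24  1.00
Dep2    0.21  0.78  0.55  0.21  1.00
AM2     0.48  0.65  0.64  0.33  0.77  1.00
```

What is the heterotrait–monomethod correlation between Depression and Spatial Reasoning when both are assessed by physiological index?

Different traits, same method: r(Dep2, SR2) = 0.21.

0.21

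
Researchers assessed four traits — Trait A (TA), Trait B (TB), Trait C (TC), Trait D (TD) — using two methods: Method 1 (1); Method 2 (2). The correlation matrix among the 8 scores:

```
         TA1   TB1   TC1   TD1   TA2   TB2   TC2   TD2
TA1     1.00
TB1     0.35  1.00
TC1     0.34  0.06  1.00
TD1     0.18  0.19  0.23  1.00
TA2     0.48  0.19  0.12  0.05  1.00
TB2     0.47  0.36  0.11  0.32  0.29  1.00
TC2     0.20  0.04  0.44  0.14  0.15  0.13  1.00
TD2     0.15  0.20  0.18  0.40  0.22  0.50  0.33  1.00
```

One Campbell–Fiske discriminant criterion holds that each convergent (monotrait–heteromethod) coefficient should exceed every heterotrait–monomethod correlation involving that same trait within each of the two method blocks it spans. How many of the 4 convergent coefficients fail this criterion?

Convergent coefficients and their comparison sets:
TA (methods 1·2): 0.48 vs {0.35, 0.29, 0.34, 0.15, 0.18, 0.22} → pass.
TB (methods 1·2): 0.36 vs {0.35, 0.29, 0.06, 0.13, 0.19, 0.50} → fail.
TC (methods 1·2): 0.44 vs {0.34, 0.15, 0.06, 0.13, 0.23, 0.33} → pass.
TD (methods 1·2): 0.40 vs {0.18, 0.22, 0.19, 0.50, 0.23, 0.33} → fail.
2 of 4 fail.

2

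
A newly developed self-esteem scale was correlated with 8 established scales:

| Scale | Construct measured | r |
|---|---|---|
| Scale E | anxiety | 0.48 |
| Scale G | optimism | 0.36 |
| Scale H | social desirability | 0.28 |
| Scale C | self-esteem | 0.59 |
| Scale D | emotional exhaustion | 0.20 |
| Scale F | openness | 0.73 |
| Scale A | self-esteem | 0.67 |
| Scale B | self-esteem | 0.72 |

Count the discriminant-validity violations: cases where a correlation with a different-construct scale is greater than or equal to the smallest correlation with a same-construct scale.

Convergent (same construct = self-esteem): Scale C, Scale A, Scale B.
Smallest convergent = 0.59. Discriminant values: 0.48, 0.36, 0.28, 0.20, 0.73; count ≥ 0.59 → 1.

1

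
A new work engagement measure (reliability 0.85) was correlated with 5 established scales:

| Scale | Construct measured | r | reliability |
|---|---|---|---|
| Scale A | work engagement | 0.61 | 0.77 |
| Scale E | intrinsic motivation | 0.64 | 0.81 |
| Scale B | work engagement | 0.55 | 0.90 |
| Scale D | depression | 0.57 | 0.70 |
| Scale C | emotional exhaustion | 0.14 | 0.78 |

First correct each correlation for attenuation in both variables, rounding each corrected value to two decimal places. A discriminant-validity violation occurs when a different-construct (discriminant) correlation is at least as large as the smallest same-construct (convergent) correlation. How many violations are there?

Disattenuated r (r / √(r_scale · r_new)):
  Scale A (conv): 0.61 / √(0.77·0.85) = 0.75
  Scale E (disc): 0.64 / √(0.81·0.85) = 0.77
  Scale B (conv): 0.55 / √(0.90·0.85) = 0.63
  Scale D (disc): 0.57 / √(0.70·0.85) = 0.74
  Scale C (disc): 0.14 / √(0.78·0.85) = 0.17
Smallest convergent = 0.63. Discriminant values: 0.77, 0.74, 0.17; count ≥ 0.63 → 2.

2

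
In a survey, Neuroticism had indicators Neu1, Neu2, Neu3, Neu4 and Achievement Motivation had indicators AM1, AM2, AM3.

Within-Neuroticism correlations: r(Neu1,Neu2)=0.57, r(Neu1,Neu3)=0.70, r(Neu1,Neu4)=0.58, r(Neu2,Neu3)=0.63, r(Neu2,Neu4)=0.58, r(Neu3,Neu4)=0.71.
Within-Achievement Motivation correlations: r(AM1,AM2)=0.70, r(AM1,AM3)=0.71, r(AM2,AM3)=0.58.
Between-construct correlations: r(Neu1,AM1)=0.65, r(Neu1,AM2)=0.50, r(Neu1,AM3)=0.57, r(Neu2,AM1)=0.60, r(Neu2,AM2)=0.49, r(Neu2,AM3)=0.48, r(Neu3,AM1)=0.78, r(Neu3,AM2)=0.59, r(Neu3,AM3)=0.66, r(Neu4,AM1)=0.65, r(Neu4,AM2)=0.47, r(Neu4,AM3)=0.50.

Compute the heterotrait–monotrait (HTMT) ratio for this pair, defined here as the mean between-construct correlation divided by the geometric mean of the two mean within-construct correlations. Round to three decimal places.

Between-construct mean = 6.94/12 = 0.5783.
Mean within-Neu = 3.77/6 = 0.6283; mean within-AM = 1.99/3 = 0.6633.
Geometric mean = √(0.6283 × 0.6633) = 0.6456.
HTMT = 0.5783 / 0.6456 = 0.896.

0.896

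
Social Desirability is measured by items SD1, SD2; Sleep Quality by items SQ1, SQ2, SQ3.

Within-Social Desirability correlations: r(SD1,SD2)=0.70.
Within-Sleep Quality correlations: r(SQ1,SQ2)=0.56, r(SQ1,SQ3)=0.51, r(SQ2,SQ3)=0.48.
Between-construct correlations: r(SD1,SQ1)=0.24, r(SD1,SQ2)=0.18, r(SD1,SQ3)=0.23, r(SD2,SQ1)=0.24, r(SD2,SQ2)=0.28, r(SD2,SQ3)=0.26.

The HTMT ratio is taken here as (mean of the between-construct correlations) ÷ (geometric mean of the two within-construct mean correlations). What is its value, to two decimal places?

Mean heterotrait r = 1.43/6 = 0.2383.
Mean within-SD = 0.70/1 = 0.7000; mean within-SQ = 1.55/3 = 0.5167.
Geometric mean = √(0.7000 × 0.5167) = 0.6014.
HTMT = 0.2383 / 0.6014 = 0.40.

0.40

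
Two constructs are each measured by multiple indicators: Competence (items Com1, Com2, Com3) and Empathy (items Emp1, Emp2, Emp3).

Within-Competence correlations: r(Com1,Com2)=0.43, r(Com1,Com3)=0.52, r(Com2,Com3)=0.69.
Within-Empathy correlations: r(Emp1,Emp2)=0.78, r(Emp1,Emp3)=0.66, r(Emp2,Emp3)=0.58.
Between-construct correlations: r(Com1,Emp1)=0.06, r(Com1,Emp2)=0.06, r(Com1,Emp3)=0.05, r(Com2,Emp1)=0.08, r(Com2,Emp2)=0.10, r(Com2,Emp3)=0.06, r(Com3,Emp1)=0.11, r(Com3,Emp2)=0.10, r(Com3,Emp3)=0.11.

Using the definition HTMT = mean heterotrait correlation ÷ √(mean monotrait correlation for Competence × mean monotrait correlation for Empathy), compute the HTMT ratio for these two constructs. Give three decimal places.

Between-construct mean = 0.73/9 = 0.0811.
Mean within-Com = 1.64/3 = 0.5467; mean within-Emp = 2.02/3 = 0.6733.
Geometric mean = √(0.5467 × 0.6733) = 0.6067.
HTMT = 0.0811 / 0.6067 = 0.134.

0.134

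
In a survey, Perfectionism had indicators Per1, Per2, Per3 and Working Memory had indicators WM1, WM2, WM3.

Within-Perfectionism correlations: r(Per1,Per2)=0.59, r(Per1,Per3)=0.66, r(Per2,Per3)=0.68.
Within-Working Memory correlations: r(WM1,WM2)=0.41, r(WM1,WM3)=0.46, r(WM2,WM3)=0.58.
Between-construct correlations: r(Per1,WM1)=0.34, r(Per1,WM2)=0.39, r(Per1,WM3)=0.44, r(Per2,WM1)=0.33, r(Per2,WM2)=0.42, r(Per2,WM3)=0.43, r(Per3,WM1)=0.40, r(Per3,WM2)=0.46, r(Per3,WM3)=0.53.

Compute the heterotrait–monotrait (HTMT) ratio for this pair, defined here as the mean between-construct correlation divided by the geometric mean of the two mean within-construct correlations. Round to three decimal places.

Between-construct mean = 3.74/9 = 0.4156.
Mean within-Per = 1.93/3 = 0.6433; mean within-WM = 1.45/3 = 0.4833.
Geometric mean = √(0.6433 × 0.4833) = 0.5576.
HTMT = 0.4156 / 0.5576 = 0.745.

0.745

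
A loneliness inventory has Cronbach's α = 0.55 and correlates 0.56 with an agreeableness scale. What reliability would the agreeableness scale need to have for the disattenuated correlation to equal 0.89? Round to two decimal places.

0.72

r_true = r_obs / √(r_xx · r_yy) ⇒ 0.89 = 0.56 / √(0.55 · r_yy).
√(0.55 · r_yy) = 0.56 / 0.89 = 0.6292; 0.55 · r_yy = 0.3959; r_yy = 0.3959 / 0.55 ≈ 0.72.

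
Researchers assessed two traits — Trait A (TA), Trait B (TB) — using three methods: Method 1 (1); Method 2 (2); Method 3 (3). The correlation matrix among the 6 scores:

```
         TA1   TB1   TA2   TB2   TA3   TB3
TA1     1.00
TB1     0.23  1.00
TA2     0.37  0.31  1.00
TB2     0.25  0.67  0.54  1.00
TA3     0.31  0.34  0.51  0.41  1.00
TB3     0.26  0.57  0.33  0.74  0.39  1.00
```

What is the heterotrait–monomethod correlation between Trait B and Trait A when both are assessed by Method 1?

Different traits, same method: r(TB1, TA1) = 0.23.

0.23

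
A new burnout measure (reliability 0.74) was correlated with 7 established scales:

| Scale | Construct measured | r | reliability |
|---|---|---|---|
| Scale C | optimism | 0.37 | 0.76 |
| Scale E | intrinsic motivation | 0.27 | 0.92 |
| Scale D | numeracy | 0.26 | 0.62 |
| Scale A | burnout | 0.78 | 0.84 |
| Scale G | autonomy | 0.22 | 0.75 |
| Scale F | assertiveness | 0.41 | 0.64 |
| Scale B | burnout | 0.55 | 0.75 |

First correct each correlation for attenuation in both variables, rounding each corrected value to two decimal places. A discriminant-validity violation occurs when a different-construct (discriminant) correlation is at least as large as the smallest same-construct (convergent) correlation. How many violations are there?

0

Disattenuated r (r / √(r_scale · r_new)):
  Scale C (disc): 0.37 / √(0.76·0.74) = 0.49
  Scale E (disc): 0.27 / √(0.92·0.74) = 0.33
  Scale D (disc): 0.26 / √(0.62·0.74) = 0.38
  Scale A (conv): 0.78 / √(0.84·0.74) = 0.99
  Scale G (disc): 0.22 / √(0.75·0.74) = 0.30
  Scale F (disc): 0.41 / √(0.64·0.74) = 0.60
  Scale B (conv): 0.55 / √(0.75·0.74) = 0.74
Smallest convergent = 0.74. Discriminant values: 0.49, 0.33, 0.38, 0.30, 0.60; count ≥ 0.74 → 0.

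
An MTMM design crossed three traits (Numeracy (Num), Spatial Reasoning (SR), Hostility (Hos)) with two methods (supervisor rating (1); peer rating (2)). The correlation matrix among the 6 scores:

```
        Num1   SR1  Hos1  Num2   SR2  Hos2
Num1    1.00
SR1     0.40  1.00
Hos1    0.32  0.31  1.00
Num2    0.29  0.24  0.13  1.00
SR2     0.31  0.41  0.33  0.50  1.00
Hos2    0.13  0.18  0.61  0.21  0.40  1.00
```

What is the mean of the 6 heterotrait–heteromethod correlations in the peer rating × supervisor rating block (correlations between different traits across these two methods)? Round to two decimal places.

HTHM values (method 2 × method 1): 0.24, 0.13, 0.31, 0.33, 0.13, 0.18; mean = 1.32/6 = 0.22.

0.22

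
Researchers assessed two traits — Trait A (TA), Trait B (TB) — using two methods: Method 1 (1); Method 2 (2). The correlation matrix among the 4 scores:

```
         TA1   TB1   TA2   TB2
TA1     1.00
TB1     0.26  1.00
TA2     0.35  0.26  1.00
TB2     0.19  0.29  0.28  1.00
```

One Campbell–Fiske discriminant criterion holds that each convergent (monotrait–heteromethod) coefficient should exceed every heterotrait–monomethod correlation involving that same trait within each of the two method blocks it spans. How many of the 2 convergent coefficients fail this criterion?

Checking each validity diagonal entry against its comparison values:
TA (methods 1·2): 0.35 vs {0.26, 0.28} → pass.
TB (methods 1·2): 0.29 vs {0.26, 0.28} → pass.
0 of 2 fail.

0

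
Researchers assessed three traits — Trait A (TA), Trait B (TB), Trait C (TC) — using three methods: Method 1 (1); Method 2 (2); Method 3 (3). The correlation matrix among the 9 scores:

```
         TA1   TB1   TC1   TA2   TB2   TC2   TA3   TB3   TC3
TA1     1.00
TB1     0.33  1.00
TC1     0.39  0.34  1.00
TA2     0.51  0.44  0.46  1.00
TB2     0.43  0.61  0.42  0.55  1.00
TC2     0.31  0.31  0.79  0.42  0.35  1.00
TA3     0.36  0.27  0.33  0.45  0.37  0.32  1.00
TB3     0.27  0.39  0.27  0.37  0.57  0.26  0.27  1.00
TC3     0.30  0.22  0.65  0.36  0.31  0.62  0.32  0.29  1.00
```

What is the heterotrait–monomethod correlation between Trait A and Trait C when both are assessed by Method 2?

Different traits, same method: r(TA2, TC2) = 0.42.

0.42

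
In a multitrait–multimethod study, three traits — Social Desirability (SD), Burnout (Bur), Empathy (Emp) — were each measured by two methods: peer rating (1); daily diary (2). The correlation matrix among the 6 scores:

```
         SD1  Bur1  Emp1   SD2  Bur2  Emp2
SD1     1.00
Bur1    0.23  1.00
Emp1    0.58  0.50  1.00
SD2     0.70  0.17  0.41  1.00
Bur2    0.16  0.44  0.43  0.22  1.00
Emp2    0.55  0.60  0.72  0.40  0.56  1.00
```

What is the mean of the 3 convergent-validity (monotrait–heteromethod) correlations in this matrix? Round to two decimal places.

0.62

Convergent values: 0.70, 0.44, 0.72; mean = 1.86/3 = 0.62.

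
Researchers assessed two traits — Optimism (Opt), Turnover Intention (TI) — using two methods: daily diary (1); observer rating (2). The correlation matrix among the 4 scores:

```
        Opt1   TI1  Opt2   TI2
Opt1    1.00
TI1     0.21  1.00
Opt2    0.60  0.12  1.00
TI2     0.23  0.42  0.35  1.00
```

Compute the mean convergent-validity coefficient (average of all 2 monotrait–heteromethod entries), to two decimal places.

Convergent values: 0.60, 0.42; mean = 1.02/2 = 0.51.

0.51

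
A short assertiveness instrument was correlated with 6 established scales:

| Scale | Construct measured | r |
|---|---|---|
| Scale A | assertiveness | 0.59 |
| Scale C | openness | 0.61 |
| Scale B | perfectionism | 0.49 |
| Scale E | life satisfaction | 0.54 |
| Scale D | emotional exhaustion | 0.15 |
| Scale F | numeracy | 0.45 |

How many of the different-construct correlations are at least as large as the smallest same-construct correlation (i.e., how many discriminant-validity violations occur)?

1

Convergent (same construct = assertiveness): Scale A.
Smallest convergent = 0.59. Discriminant values: 0.61, 0.49, 0.54, 0.15, 0.45; count ≥ 0.59 → 1.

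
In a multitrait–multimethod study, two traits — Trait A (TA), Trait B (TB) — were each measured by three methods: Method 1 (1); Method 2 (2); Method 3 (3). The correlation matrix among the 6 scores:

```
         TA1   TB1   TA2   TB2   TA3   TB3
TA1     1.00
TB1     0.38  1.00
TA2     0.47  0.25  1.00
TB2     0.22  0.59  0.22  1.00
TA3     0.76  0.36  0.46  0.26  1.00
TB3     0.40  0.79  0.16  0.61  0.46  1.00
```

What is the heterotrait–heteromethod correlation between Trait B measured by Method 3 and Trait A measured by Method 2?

Different traits and methods: r(TB3, TA2) = 0.16.

0.16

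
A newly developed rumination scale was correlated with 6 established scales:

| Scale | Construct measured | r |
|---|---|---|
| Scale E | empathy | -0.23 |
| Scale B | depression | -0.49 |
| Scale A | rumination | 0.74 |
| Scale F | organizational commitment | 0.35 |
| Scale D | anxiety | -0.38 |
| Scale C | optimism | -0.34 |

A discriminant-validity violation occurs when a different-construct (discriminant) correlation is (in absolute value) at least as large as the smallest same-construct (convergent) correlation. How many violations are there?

0

Convergent (same construct = rumination): Scale A.
Smallest convergent = 0.74. Discriminant |r|: 0.23, 0.49, 0.35, 0.38, 0.34; count ≥ 0.74 → 0.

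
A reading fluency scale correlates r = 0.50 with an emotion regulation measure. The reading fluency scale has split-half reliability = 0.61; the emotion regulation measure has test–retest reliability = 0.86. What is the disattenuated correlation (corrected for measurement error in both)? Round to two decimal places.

r_true = r_obs / √(r_xx · r_yy) = 0.50 / √(0.61 × 0.86) = 0.50 / √0.5246 = 0.50 / 0.7243 ≈ 0.69.

0.69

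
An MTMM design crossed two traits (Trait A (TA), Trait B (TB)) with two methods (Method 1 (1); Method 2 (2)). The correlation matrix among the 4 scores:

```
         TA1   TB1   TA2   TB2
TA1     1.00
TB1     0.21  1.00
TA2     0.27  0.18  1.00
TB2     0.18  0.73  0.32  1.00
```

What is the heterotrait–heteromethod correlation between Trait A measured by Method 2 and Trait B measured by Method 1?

Different traits and methods: r(TA2, TB1) = 0.18.

0.18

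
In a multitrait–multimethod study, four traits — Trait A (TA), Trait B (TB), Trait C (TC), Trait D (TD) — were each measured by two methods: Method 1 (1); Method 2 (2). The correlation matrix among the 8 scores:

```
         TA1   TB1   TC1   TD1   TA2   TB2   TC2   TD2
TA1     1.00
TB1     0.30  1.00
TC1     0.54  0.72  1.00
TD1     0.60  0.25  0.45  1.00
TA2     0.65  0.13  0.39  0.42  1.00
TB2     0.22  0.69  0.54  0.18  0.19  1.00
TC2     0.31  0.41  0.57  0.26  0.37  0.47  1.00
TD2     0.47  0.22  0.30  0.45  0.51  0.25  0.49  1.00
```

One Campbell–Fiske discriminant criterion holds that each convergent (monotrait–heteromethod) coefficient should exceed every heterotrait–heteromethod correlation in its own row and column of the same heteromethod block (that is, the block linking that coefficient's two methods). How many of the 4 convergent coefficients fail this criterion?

1

Convergent coefficients and their comparison sets:
TA (methods 1·2): 0.65 vs {0.22, 0.13, 0.31, 0.39, 0.47, 0.42} → pass.
TB (methods 1·2): 0.69 vs {0.13, 0.22, 0.41, 0.54, 0.22, 0.18} → pass.
TC (methods 1·2): 0.57 vs {0.39, 0.31, 0.54, 0.41, 0.30, 0.26} → pass.
TD (methods 1·2): 0.45 vs {0.42, 0.47, 0.18, 0.22, 0.26, 0.30} → fail.
1 of 4 fail.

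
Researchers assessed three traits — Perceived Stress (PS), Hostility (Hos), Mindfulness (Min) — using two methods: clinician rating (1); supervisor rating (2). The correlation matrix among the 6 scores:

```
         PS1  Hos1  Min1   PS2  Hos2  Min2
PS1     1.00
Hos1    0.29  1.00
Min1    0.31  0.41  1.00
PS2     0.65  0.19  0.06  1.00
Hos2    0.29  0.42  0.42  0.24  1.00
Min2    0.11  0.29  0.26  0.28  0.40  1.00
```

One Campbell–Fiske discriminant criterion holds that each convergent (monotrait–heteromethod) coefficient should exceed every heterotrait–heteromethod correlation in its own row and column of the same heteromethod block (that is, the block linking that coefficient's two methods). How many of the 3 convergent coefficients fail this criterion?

Convergent coefficients and their comparison sets:
PS (methods 1·2): 0.65 vs {0.29, 0.19, 0.11, 0.06} → pass.
Hos (methods 1·2): 0.42 vs {0.19, 0.29, 0.29, 0.42} → fail.
Min (methods 1·2): 0.26 vs {0.06, 0.11, 0.42, 0.29} → fail.
2 of 3 fail.

2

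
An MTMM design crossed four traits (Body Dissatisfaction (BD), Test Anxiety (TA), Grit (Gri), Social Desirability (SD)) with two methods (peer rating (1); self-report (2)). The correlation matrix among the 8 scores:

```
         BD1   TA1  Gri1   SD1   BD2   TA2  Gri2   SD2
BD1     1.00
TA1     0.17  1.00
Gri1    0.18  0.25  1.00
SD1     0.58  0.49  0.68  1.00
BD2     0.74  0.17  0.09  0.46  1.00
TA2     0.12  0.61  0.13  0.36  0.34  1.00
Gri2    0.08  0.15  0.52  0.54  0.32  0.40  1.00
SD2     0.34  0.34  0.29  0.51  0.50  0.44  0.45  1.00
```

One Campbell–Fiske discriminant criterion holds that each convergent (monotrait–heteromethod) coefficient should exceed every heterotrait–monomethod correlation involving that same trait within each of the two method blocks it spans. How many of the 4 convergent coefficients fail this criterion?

Each convergent coefficient versus the relevant comparison correlations:
BD (methods 1·2): 0.74 vs {0.17, 0.34, 0.18, 0.32, 0.58, 0.50} → pass.
TA (methods 1·2): 0.61 vs {0.17, 0.34, 0.25, 0.40, 0.49, 0.44} → pass.
Gri (methods 1·2): 0.52 vs {0.18, 0.32, 0.25, 0.40, 0.68, 0.45} → fail.
SD (methods 1·2): 0.51 vs {0.58, 0.50, 0.49, 0.44, 0.68, 0.45} → fail.
2 of 4 fail.

2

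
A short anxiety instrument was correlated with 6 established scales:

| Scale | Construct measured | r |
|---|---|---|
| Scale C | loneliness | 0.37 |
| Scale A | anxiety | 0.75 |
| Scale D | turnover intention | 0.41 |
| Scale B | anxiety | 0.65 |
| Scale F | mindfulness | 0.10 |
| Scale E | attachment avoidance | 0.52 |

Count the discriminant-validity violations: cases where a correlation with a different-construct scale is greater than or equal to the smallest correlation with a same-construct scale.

0

Convergent (same construct = anxiety): Scale A, Scale B.
Smallest convergent = 0.65. Discriminant values: 0.37, 0.41, 0.10, 0.52; count ≥ 0.65 → 0.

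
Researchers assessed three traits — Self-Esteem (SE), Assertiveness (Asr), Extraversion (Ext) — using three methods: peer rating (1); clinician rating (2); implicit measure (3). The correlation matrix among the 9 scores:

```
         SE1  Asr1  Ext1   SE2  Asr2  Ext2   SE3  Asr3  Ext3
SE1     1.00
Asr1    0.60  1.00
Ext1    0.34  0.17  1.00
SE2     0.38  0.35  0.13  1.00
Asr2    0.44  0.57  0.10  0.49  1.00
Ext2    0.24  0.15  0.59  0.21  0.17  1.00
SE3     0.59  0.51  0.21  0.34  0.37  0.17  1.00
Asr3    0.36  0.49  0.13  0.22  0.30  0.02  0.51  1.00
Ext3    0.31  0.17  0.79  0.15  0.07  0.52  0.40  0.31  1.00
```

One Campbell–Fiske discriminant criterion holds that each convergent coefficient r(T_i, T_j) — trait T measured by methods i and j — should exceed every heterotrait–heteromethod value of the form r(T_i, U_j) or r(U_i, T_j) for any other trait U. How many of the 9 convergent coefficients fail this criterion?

Checking each validity diagonal entry against its comparison values:
SE (methods 1·2): 0.38 vs {0.44, 0.35, 0.24, 0.13} → fail.
SE (methods 1·3): 0.59 vs {0.36, 0.51, 0.31, 0.21} → pass.
SE (methods 2·3): 0.34 vs {0.22, 0.37, 0.15, 0.17} → fail.
Asr (methods 1·2): 0.57 vs {0.35, 0.44, 0.15, 0.10} → pass.
Asr (methods 1·3): 0.49 vs {0.51, 0.36, 0.17, 0.13} → fail.
Asr (methods 2·3): 0.30 vs {0.37, 0.22, 0.07, 0.02} → fail.
Ext (methods 1·2): 0.59 vs {0.13, 0.24, 0.10, 0.15} → pass.
Ext (methods 1·3): 0.79 vs {0.21, 0.31, 0.13, 0.17} → pass.
Ext (methods 2·3): 0.52 vs {0.17, 0.15, 0.02, 0.07} → pass.
4 of 9 fail.

4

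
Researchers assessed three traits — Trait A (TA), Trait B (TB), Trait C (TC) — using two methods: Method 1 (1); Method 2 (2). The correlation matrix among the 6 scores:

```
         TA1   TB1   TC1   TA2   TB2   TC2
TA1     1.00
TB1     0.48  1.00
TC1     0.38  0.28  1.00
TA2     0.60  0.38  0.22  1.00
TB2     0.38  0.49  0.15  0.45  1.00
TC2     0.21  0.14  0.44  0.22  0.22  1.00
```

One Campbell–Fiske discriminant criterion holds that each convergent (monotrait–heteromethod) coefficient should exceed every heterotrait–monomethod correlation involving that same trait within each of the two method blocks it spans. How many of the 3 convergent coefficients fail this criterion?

0

Checking each validity diagonal entry against its comparison values:
TA (methods 1·2): 0.60 vs {0.48, 0.45, 0.38, 0.22} → pass.
TB (methods 1·2): 0.49 vs {0.48, 0.45, 0.28, 0.22} → pass.
TC (methods 1·2): 0.44 vs {0.38, 0.22, 0.28, 0.22} → pass.
0 of 3 fail.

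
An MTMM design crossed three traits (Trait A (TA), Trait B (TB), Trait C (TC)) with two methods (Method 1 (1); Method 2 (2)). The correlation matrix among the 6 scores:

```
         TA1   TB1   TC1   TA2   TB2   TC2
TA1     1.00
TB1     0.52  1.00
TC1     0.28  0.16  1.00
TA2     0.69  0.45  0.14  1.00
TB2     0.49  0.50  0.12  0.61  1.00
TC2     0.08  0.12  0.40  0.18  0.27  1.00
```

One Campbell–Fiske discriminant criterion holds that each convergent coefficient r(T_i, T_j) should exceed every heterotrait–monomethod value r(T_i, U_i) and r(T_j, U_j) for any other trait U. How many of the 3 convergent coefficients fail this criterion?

1

Checking each validity diagonal entry against its comparison values:
TA (methods 1·2): 0.69 vs {0.52, 0.61, 0.28, 0.18} → pass.
TB (methods 1·2): 0.50 vs {0.52, 0.61, 0.16, 0.27} → fail.
TC (methods 1·2): 0.40 vs {0.28, 0.18, 0.16, 0.27} → pass.
1 of 3 fail.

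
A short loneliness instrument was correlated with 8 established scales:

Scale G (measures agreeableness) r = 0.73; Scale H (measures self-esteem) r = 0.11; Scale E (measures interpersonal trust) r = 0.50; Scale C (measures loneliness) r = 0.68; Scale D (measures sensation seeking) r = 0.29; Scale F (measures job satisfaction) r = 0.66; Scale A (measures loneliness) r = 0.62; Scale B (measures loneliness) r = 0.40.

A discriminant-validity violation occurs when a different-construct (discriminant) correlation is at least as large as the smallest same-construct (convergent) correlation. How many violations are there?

3

Convergent (same construct = loneliness): Scale C, Scale A, Scale B.
Smallest convergent = 0.40. Discriminant values: 0.73, 0.11, 0.50, 0.29, 0.66; count ≥ 0.40 → 3.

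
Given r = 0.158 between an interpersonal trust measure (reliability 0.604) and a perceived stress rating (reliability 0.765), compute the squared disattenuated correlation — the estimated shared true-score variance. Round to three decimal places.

0.054

Disattenuated r = 0.158 / √(0.604 × 0.765) = 0.158 / 0.6797 = 0.2325.
Shared true-score variance = 0.2325² = 0.0541 ≈ 0.054.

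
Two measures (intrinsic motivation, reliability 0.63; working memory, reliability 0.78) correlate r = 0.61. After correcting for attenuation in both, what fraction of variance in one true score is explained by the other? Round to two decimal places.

Disattenuated r = 0.61 / √(0.63 × 0.78) = 0.61 / 0.7010 = 0.8702.
Shared true-score variance = 0.8702² = 0.7572 ≈ 0.76.

0.76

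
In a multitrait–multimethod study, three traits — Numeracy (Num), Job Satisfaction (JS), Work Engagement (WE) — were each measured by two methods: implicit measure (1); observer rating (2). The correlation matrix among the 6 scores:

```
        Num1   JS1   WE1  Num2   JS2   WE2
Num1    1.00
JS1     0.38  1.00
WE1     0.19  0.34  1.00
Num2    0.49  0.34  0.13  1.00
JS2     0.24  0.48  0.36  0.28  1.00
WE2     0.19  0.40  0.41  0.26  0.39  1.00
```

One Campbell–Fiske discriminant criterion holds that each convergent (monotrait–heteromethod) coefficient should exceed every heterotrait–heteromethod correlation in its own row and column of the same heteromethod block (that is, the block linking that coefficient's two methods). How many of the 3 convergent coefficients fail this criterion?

0

Each convergent coefficient versus the relevant comparison correlations:
Num (methods 1·2): 0.49 vs {0.24, 0.34, 0.19, 0.13} → pass.
JS (methods 1·2): 0.48 vs {0.34, 0.24, 0.40, 0.36} → pass.
WE (methods 1·2): 0.41 vs {0.13, 0.19, 0.36, 0.40} → pass.
0 of 3 fail.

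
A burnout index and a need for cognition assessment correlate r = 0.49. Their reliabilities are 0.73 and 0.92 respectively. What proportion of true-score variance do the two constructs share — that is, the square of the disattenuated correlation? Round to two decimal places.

Disattenuated r = 0.49 / √(0.73 × 0.92) = 0.49 / 0.8195 = 0.5979.
Shared true-score variance = 0.5979² = 0.3575 ≈ 0.36.

0.36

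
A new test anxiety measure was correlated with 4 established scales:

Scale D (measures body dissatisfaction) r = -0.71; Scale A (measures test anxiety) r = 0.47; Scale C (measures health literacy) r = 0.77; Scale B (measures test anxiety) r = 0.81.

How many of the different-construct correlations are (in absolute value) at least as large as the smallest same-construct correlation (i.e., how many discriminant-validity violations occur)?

2

Convergent (same construct = test anxiety): Scale A, Scale B.
Smallest convergent = 0.47. Discriminant |r|: 0.71, 0.77; count ≥ 0.47 → 2.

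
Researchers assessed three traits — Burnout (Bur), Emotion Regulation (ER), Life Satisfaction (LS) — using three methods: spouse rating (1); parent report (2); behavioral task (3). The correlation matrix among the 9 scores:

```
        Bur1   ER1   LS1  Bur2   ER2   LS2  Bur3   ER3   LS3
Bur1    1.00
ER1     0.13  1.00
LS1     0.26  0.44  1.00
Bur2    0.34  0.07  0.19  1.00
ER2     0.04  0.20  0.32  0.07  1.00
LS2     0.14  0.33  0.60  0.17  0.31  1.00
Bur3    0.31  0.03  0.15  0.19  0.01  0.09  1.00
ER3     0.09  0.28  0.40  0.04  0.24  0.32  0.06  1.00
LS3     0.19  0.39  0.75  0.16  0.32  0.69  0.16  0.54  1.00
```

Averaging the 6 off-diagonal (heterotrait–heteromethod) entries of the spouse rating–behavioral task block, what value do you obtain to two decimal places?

0.21

HTHM values (method 1 × method 3): 0.09, 0.19, 0.03, 0.39, 0.15, 0.40; mean = 1.25/6 = 0.21.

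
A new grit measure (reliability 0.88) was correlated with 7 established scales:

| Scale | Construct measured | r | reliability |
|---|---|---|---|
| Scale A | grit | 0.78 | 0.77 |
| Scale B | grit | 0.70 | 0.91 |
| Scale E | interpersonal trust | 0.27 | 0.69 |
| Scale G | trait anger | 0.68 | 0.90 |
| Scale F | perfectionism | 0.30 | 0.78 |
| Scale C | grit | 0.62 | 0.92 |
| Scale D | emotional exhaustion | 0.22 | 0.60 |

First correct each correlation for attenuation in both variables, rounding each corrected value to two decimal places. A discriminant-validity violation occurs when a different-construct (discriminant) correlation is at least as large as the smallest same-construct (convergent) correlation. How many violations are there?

Disattenuated r (r / √(r_scale · r_new)):
  Scale A (conv): 0.78 / √(0.77·0.88) = 0.95
  Scale B (conv): 0.70 / √(0.91·0.88) = 0.78
  Scale E (disc): 0.27 / √(0.69·0.88) = 0.35
  Scale G (disc): 0.68 / √(0.90·0.88) = 0.76
  Scale F (disc): 0.30 / √(0.78·0.88) = 0.36
  Scale C (conv): 0.62 / √(0.92·0.88) = 0.69
  Scale D (disc): 0.22 / √(0.60·0.88) = 0.30
Smallest convergent = 0.69. Discriminant values: 0.35, 0.76, 0.36, 0.30; count ≥ 0.69 → 1.

1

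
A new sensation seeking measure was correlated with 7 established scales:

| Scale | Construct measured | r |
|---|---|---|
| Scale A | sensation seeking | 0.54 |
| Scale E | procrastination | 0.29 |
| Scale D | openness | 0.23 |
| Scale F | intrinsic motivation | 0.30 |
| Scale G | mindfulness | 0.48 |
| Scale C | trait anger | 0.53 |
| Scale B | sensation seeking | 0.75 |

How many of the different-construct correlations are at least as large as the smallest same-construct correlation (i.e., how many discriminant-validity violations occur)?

0

Convergent (same construct = sensation seeking): Scale A, Scale B.
Smallest convergent = 0.54. Discriminant values: 0.29, 0.23, 0.30, 0.48, 0.53; count ≥ 0.54 → 0.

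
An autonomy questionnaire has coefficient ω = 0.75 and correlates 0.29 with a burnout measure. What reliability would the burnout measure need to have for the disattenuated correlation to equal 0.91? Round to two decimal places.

0.14

r_true = r_obs / √(r_xx · r_yy) ⇒ 0.91 = 0.29 / √(0.75 · r_yy).
√(0.75 · r_yy) = 0.29 / 0.91 = 0.3187; 0.75 · r_yy = 0.1016; r_yy = 0.1016 / 0.75 ≈ 0.14.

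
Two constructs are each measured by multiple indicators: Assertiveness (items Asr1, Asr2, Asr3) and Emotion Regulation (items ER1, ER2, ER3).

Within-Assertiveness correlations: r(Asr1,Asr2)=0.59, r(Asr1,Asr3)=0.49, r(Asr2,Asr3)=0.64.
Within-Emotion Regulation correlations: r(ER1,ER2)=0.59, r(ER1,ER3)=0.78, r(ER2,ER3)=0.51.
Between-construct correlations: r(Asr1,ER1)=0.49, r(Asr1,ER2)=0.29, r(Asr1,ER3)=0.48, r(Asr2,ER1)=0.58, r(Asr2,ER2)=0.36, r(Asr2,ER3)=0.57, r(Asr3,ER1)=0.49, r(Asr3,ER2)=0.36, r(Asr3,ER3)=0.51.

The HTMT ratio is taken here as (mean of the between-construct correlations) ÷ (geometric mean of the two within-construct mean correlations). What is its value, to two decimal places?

Mean between = 4.13/9 = 0.4589.
Mean within-Asr = 1.72/3 = 0.5733; mean within-ER = 1.88/3 = 0.6267.
Geometric mean = √(0.5733 × 0.6267) = 0.5994.
HTMT = 0.4589 / 0.5994 = 0.77.

0.77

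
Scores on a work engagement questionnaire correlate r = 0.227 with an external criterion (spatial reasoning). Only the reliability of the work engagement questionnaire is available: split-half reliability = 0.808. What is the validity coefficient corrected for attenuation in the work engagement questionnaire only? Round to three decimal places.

0.253

Single correction: r_c = r_obs / √r_xx = 0.227 / √0.808 = 0.227 / 0.8989 ≈ 0.253.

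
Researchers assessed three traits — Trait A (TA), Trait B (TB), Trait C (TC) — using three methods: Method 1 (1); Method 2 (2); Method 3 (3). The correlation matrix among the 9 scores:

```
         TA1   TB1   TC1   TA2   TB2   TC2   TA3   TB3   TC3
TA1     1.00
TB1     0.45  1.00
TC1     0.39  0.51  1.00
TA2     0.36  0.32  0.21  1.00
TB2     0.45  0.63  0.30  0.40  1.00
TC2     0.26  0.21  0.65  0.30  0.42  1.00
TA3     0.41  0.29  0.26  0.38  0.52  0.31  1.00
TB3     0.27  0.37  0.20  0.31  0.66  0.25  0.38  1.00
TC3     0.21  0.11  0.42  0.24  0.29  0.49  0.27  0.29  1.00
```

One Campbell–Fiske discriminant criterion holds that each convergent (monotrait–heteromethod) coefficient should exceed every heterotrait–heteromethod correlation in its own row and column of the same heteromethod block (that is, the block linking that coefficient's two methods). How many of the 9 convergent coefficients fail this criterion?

Convergent coefficients and their comparison sets:
TA (methods 1·2): 0.36 vs {0.45, 0.32, 0.26, 0.21} → fail.
TA (methods 1·3): 0.41 vs {0.27, 0.29, 0.21, 0.26} → pass.
TA (methods 2·3): 0.38 vs {0.31, 0.52, 0.24, 0.31} → fail.
TB (methods 1·2): 0.63 vs {0.32, 0.45, 0.21, 0.30} → pass.
TB (methods 1·3): 0.37 vs {0.29, 0.27, 0.11, 0.20} → pass.
TB (methods 2·3): 0.66 vs {0.52, 0.31, 0.29, 0.25} → pass.
TC (methods 1·2): 0.65 vs {0.21, 0.26, 0.30, 0.21} → pass.
TC (methods 1·3): 0.42 vs {0.26, 0.21, 0.20, 0.11} → pass.
TC (methods 2·3): 0.49 vs {0.31, 0.24, 0.25, 0.29} → pass.
2 of 9 fail.

2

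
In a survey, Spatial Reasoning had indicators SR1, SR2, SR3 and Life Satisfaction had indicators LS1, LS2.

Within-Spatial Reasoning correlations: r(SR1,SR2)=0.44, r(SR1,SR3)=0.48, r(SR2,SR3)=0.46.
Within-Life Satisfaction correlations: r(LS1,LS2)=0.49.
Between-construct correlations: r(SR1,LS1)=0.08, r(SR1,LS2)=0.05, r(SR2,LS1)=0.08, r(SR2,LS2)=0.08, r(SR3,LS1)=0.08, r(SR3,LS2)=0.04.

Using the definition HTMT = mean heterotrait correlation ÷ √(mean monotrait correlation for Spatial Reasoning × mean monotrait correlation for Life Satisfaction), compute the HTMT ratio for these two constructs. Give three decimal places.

Mean between = 0.41/6 = 0.0683.
Mean within-SR = 1.38/3 = 0.4600; mean within-LS = 0.49/1 = 0.4900.
Geometric mean = √(0.4600 × 0.4900) = 0.4748.
HTMT = 0.0683 / 0.4748 = 0.144.

0.144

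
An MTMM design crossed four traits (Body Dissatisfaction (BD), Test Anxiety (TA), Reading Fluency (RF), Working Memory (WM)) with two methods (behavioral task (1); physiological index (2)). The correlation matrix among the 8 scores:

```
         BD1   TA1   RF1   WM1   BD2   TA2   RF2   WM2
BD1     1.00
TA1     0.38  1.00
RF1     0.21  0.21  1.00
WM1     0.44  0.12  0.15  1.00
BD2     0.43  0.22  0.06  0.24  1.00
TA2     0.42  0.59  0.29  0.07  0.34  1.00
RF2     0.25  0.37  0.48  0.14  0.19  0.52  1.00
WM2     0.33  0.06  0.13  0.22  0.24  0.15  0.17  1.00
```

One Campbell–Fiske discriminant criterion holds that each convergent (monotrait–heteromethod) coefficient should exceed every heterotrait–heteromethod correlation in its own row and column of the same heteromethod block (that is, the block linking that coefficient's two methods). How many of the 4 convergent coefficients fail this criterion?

1

Checking each validity diagonal entry against its comparison values:
BD (methods 1·2): 0.43 vs {0.42, 0.22, 0.25, 0.06, 0.33, 0.24} → pass.
TA (methods 1·2): 0.59 vs {0.22, 0.42, 0.37, 0.29, 0.06, 0.07} → pass.
RF (methods 1·2): 0.48 vs {0.06, 0.25, 0.29, 0.37, 0.13, 0.14} → pass.
WM (methods 1·2): 0.22 vs {0.24, 0.33, 0.07, 0.06, 0.14, 0.13} → fail.
1 of 4 fail.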